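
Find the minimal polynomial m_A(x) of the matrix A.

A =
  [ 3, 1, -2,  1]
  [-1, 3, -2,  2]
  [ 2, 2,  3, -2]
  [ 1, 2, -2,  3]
x^3 - 9*x^2 + 27*x - 27

The characteristic polynomial is χ_A(x) = (x - 3)^4, so the eigenvalues are known. The minimal polynomial is
  m_A(x) = Π_λ (x − λ)^{k_λ}
where k_λ is the size of the *largest* Jordan block for λ (equivalently, the smallest k with (A − λI)^k v = 0 for every generalised eigenvector v of λ).

  λ = 3: largest Jordan block has size 3, contributing (x − 3)^3

So m_A(x) = (x - 3)^3 = x^3 - 9*x^2 + 27*x - 27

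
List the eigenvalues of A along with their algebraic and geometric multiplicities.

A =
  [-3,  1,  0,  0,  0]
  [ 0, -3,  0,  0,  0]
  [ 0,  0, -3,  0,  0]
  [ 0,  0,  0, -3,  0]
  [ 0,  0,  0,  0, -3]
λ = -3: alg = 5, geom = 4

Step 1 — factor the characteristic polynomial to read off the algebraic multiplicities:
  χ_A(x) = (x + 3)^5

Step 2 — compute geometric multiplicities via the rank-nullity identity g(λ) = n − rank(A − λI):
  rank(A − (-3)·I) = 1, so dim ker(A − (-3)·I) = n − 1 = 4

Summary:
  λ = -3: algebraic multiplicity = 5, geometric multiplicity = 4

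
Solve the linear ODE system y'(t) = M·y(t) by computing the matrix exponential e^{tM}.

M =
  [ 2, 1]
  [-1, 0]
e^{tM} =
  [t*exp(t) + exp(t), t*exp(t)]
  [-t*exp(t), -t*exp(t) + exp(t)]

Strategy: write M = P · J · P⁻¹ where J is a Jordan canonical form, so e^{tM} = P · e^{tJ} · P⁻¹, and e^{tJ} can be computed block-by-block.

M has Jordan form
J =
  [1, 1]
  [0, 1]
(up to reordering of blocks).

Per-block formulas:
  For a 2×2 Jordan block J_2(1): exp(t · J_2(1)) = e^(1t)·(I + t·N), where N is the 2×2 nilpotent shift.

After assembling e^{tJ} and conjugating by P, we get:

e^{tM} =
  [t*exp(t) + exp(t), t*exp(t)]
  [-t*exp(t), -t*exp(t) + exp(t)]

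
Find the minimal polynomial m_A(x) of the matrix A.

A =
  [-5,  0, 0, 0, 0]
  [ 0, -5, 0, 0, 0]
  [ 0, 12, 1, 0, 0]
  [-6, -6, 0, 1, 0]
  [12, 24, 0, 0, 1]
x^2 + 4*x - 5

The characteristic polynomial is χ_A(x) = (x - 1)^3*(x + 5)^2, so the eigenvalues are known. The minimal polynomial is
  m_A(x) = Π_λ (x − λ)^{k_λ}
where k_λ is the size of the *largest* Jordan block for λ (equivalently, the smallest k with (A − λI)^k v = 0 for every generalised eigenvector v of λ).

  λ = -5: largest Jordan block has size 1, contributing (x + 5)
  λ = 1: largest Jordan block has size 1, contributing (x − 1)

So m_A(x) = (x - 1)*(x + 5) = x^2 + 4*x - 5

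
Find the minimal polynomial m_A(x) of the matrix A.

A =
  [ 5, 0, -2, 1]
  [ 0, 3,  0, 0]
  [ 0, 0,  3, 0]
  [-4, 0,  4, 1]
x^2 - 6*x + 9

The characteristic polynomial is χ_A(x) = (x - 3)^4, so the eigenvalues are known. The minimal polynomial is
  m_A(x) = Π_λ (x − λ)^{k_λ}
where k_λ is the size of the *largest* Jordan block for λ (equivalently, the smallest k with (A − λI)^k v = 0 for every generalised eigenvector v of λ).

  λ = 3: largest Jordan block has size 2, contributing (x − 3)^2

So m_A(x) = (x - 3)^2 = x^2 - 6*x + 9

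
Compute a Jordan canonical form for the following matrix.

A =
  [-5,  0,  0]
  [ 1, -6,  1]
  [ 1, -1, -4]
J_2(-5) ⊕ J_1(-5)

The characteristic polynomial is
  det(x·I − A) = x^3 + 15*x^2 + 75*x + 125 = (x + 5)^3

Eigenvalues and multiplicities (the geometric multiplicity of λ is n − rank(A − λI), which equals the number of Jordan blocks for λ):
  λ = -5: algebraic multiplicity = 3, geometric multiplicity = 2

Determining the block sizes for each eigenvalue:
  λ = -5: 2 blocks summing to 3 forces exactly one block of size 2 and the rest size 1 → block sizes [2, 1]

Assembling the blocks gives a Jordan form
J =
  [-5,  1,  0]
  [ 0, -5,  0]
  [ 0,  0, -5]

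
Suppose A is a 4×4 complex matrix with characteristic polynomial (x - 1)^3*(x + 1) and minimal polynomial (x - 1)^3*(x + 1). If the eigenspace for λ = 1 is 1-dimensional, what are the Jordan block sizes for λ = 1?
Block sizes for λ = 1: [3]

Step 1 — from the characteristic polynomial, algebraic multiplicity of λ = 1 is 3. From dim ker(A − (1)·I) = 1, there are exactly 1 Jordan blocks for λ = 1.
Step 2 — from the minimal polynomial, the factor (x − 1)^3 tells us the largest block for λ = 1 has size 3.
Step 3 — with total size 3, 1 blocks, and largest block 3, the block sizes (in nonincreasing order) are [3].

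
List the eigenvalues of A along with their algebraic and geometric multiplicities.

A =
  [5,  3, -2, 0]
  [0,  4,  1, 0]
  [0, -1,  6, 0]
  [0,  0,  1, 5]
λ = 5: alg = 4, geom = 2

Step 1 — factor the characteristic polynomial to read off the algebraic multiplicities:
  χ_A(x) = (x - 5)^4

Step 2 — compute geometric multiplicities via the rank-nullity identity g(λ) = n − rank(A − λI):
  rank(A − (5)·I) = 2, so dim ker(A − (5)·I) = n − 2 = 2

Summary:
  λ = 5: algebraic multiplicity = 4, geometric multiplicity = 2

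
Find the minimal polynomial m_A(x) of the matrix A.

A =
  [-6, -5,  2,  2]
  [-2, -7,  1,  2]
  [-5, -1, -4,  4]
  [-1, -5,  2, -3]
x^3 + 15*x^2 + 75*x + 125

The characteristic polynomial is χ_A(x) = (x + 5)^4, so the eigenvalues are known. The minimal polynomial is
  m_A(x) = Π_λ (x − λ)^{k_λ}
where k_λ is the size of the *largest* Jordan block for λ (equivalently, the smallest k with (A − λI)^k v = 0 for every generalised eigenvector v of λ).

  λ = -5: largest Jordan block has size 3, contributing (x + 5)^3

So m_A(x) = (x + 5)^3 = x^3 + 15*x^2 + 75*x + 125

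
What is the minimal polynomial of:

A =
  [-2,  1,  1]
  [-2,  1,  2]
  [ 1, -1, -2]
x^2 + 2*x + 1

The characteristic polynomial is χ_A(x) = (x + 1)^3, so the eigenvalues are known. The minimal polynomial is
  m_A(x) = Π_λ (x − λ)^{k_λ}
where k_λ is the size of the *largest* Jordan block for λ (equivalently, the smallest k with (A − λI)^k v = 0 for every generalised eigenvector v of λ).

  λ = -1: largest Jordan block has size 2, contributing (x + 1)^2

So m_A(x) = (x + 1)^2 = x^2 + 2*x + 1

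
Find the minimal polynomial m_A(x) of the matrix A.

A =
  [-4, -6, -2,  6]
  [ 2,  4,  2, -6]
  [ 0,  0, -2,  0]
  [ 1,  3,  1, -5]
x^2 + 3*x + 2

The characteristic polynomial is χ_A(x) = (x + 1)*(x + 2)^3, so the eigenvalues are known. The minimal polynomial is
  m_A(x) = Π_λ (x − λ)^{k_λ}
where k_λ is the size of the *largest* Jordan block for λ (equivalently, the smallest k with (A − λI)^k v = 0 for every generalised eigenvector v of λ).

  λ = -2: largest Jordan block has size 1, contributing (x + 2)
  λ = -1: largest Jordan block has size 1, contributing (x + 1)

So m_A(x) = (x + 1)*(x + 2) = x^2 + 3*x + 2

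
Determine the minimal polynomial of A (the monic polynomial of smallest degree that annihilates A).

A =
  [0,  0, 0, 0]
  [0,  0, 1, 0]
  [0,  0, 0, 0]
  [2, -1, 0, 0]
x^3

The characteristic polynomial is χ_A(x) = x^4, so the eigenvalues are known. The minimal polynomial is
  m_A(x) = Π_λ (x − λ)^{k_λ}
where k_λ is the size of the *largest* Jordan block for λ (equivalently, the smallest k with (A − λI)^k v = 0 for every generalised eigenvector v of λ).

  λ = 0: largest Jordan block has size 3, contributing (x − 0)^3

So m_A(x) = x^3 = x^3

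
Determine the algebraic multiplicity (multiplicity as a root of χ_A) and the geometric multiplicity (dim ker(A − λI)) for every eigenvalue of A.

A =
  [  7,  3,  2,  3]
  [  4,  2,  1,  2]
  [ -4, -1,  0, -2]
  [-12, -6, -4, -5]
λ = 1: alg = 4, geom = 2

Step 1 — factor the characteristic polynomial to read off the algebraic multiplicities:
  χ_A(x) = (x - 1)^4

Step 2 — compute geometric multiplicities via the rank-nullity identity g(λ) = n − rank(A − λI):
  rank(A − (1)·I) = 2, so dim ker(A − (1)·I) = n − 2 = 2

Summary:
  λ = 1: algebraic multiplicity = 4, geometric multiplicity = 2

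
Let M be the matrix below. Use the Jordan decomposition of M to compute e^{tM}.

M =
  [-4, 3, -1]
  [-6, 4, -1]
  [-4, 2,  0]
e^{tM} =
  [t^2 - 4*t + 1, -t^2 + 3*t, t^2/2 - t]
  [2*t^2 - 6*t, -2*t^2 + 4*t + 1, t^2 - t]
  [2*t^2 - 4*t, -2*t^2 + 2*t, t^2 + 1]

Strategy: write M = P · J · P⁻¹ where J is a Jordan canonical form, so e^{tM} = P · e^{tJ} · P⁻¹, and e^{tJ} can be computed block-by-block.

M has Jordan form
J =
  [0, 1, 0]
  [0, 0, 1]
  [0, 0, 0]
(up to reordering of blocks).

Per-block formulas:
  For a 3×3 Jordan block J_3(0): exp(t · J_3(0)) = e^(0t)·(I + t·N + (t^2/2)·N^2), where N is the 3×3 nilpotent shift.

After assembling e^{tJ} and conjugating by P, we get:

e^{tM} =
  [t^2 - 4*t + 1, -t^2 + 3*t, t^2/2 - t]
  [2*t^2 - 6*t, -2*t^2 + 4*t + 1, t^2 - t]
  [2*t^2 - 4*t, -2*t^2 + 2*t, t^2 + 1]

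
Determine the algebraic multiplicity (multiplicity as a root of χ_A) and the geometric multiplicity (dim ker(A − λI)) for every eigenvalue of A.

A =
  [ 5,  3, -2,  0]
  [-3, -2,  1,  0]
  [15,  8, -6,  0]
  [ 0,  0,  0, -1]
λ = -1: alg = 4, geom = 2

Step 1 — factor the characteristic polynomial to read off the algebraic multiplicities:
  χ_A(x) = (x + 1)^4

Step 2 — compute geometric multiplicities via the rank-nullity identity g(λ) = n − rank(A − λI):
  rank(A − (-1)·I) = 2, so dim ker(A − (-1)·I) = n − 2 = 2

Summary:
  λ = -1: algebraic multiplicity = 4, geometric multiplicity = 2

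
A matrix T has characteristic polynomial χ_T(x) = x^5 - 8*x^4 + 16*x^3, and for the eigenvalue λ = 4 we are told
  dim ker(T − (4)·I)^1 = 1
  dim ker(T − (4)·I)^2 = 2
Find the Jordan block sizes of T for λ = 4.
Block sizes for λ = 4: [2]

From the dimensions of kernels of powers, the number of Jordan blocks of size at least j is d_j − d_{j−1} where d_j = dim ker(N^j) (with d_0 = 0). Computing the differences gives [1, 1].
The number of blocks of size exactly k is (#blocks of size ≥ k) − (#blocks of size ≥ k + 1), so the partition is: 1 block(s) of size 2.
In nonincreasing order the block sizes are [2].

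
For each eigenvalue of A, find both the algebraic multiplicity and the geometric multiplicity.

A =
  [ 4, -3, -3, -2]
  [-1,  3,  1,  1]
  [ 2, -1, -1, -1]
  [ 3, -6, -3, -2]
λ = 1: alg = 4, geom = 2

Step 1 — factor the characteristic polynomial to read off the algebraic multiplicities:
  χ_A(x) = (x - 1)^4

Step 2 — compute geometric multiplicities via the rank-nullity identity g(λ) = n − rank(A − λI):
  rank(A − (1)·I) = 2, so dim ker(A − (1)·I) = n − 2 = 2

Summary:
  λ = 1: algebraic multiplicity = 4, geometric multiplicity = 2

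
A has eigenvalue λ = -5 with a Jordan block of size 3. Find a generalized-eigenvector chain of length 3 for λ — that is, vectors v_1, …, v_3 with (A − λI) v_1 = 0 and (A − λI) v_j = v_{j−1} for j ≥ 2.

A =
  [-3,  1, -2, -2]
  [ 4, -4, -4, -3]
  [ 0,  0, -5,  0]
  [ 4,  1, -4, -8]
A Jordan chain for λ = -5 of length 3:
v_1 = (1, 2, 0, 2)ᵀ
v_2 = (1, 1, 0, 1)ᵀ
v_3 = (0, 1, 0, 0)ᵀ

Let N = A − (-5)·I. We want v_3 with N^3 v_3 = 0 but N^2 v_3 ≠ 0; then v_{j-1} := N · v_j for j = 3, …, 2.

Pick v_3 = (0, 1, 0, 0)ᵀ.
Then v_2 = N · v_3 = (1, 1, 0, 1)ᵀ.
Then v_1 = N · v_2 = (1, 2, 0, 2)ᵀ.

Sanity check: (A − (-5)·I) v_1 = (0, 0, 0, 0)ᵀ = 0. ✓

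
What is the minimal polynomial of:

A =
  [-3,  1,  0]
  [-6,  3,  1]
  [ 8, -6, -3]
x^3 + 3*x^2 + 3*x + 1

The characteristic polynomial is χ_A(x) = (x + 1)^3, so the eigenvalues are known. The minimal polynomial is
  m_A(x) = Π_λ (x − λ)^{k_λ}
where k_λ is the size of the *largest* Jordan block for λ (equivalently, the smallest k with (A − λI)^k v = 0 for every generalised eigenvector v of λ).

  λ = -1: largest Jordan block has size 3, contributing (x + 1)^3

So m_A(x) = (x + 1)^3 = x^3 + 3*x^2 + 3*x + 1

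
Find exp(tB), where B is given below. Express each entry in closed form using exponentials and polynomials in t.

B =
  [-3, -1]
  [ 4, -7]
e^{tB} =
  [2*t*exp(-5*t) + exp(-5*t), -t*exp(-5*t)]
  [4*t*exp(-5*t), -2*t*exp(-5*t) + exp(-5*t)]

Strategy: write B = P · J · P⁻¹ where J is a Jordan canonical form, so e^{tB} = P · e^{tJ} · P⁻¹, and e^{tJ} can be computed block-by-block.

B has Jordan form
J =
  [-5,  1]
  [ 0, -5]
(up to reordering of blocks).

Per-block formulas:
  For a 2×2 Jordan block J_2(-5): exp(t · J_2(-5)) = e^(-5t)·(I + t·N), where N is the 2×2 nilpotent shift.

After assembling e^{tJ} and conjugating by P, we get:

e^{tB} =
  [2*t*exp(-5*t) + exp(-5*t), -t*exp(-5*t)]
  [4*t*exp(-5*t), -2*t*exp(-5*t) + exp(-5*t)]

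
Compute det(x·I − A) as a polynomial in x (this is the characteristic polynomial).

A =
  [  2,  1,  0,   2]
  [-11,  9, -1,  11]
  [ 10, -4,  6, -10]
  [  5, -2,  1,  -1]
x^4 - 16*x^3 + 96*x^2 - 256*x + 256

Expanding det(x·I − A) (e.g. by cofactor expansion or by noting that A is similar to its Jordan form J, which has the same characteristic polynomial as A) gives
  χ_A(x) = x^4 - 16*x^3 + 96*x^2 - 256*x + 256
which factors as (x - 4)^4. The eigenvalues (with algebraic multiplicities) are λ = 4 with multiplicity 4.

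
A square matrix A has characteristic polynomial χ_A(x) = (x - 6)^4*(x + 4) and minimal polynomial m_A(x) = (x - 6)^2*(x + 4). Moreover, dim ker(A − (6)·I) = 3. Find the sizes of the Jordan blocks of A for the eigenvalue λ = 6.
Block sizes for λ = 6: [2, 1, 1]

Step 1 — from the characteristic polynomial, algebraic multiplicity of λ = 6 is 4. From dim ker(A − (6)·I) = 3, there are exactly 3 Jordan blocks for λ = 6.
Step 2 — from the minimal polynomial, the factor (x − 6)^2 tells us the largest block for λ = 6 has size 2.
Step 3 — with total size 4, 3 blocks, and largest block 2, the block sizes (in nonincreasing order) are [2, 1, 1].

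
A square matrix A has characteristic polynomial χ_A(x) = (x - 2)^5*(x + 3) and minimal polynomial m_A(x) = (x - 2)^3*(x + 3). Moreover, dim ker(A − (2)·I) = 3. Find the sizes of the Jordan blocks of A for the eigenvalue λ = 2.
Block sizes for λ = 2: [3, 1, 1]

Step 1 — from the characteristic polynomial, algebraic multiplicity of λ = 2 is 5. From dim ker(A − (2)·I) = 3, there are exactly 3 Jordan blocks for λ = 2.
Step 2 — from the minimal polynomial, the factor (x − 2)^3 tells us the largest block for λ = 2 has size 3.
Step 3 — with total size 5, 3 blocks, and largest block 3, the block sizes (in nonincreasing order) are [3, 1, 1].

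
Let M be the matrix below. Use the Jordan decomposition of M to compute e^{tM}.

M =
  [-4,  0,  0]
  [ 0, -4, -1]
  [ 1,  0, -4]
e^{tM} =
  [exp(-4*t), 0, 0]
  [-t^2*exp(-4*t)/2, exp(-4*t), -t*exp(-4*t)]
  [t*exp(-4*t), 0, exp(-4*t)]

Strategy: write M = P · J · P⁻¹ where J is a Jordan canonical form, so e^{tM} = P · e^{tJ} · P⁻¹, and e^{tJ} can be computed block-by-block.

M has Jordan form
J =
  [-4,  1,  0]
  [ 0, -4,  1]
  [ 0,  0, -4]
(up to reordering of blocks).

Per-block formulas:
  For a 3×3 Jordan block J_3(-4): exp(t · J_3(-4)) = e^(-4t)·(I + t·N + (t^2/2)·N^2), where N is the 3×3 nilpotent shift.

After assembling e^{tJ} and conjugating by P, we get:

e^{tM} =
  [exp(-4*t), 0, 0]
  [-t^2*exp(-4*t)/2, exp(-4*t), -t*exp(-4*t)]
  [t*exp(-4*t), 0, exp(-4*t)]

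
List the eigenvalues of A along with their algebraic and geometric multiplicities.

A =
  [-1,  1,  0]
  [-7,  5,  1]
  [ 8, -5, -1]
λ = 1: alg = 3, geom = 1

Step 1 — factor the characteristic polynomial to read off the algebraic multiplicities:
  χ_A(x) = (x - 1)^3

Step 2 — compute geometric multiplicities via the rank-nullity identity g(λ) = n − rank(A − λI):
  rank(A − (1)·I) = 2, so dim ker(A − (1)·I) = n − 2 = 1

Summary:
  λ = 1: algebraic multiplicity = 3, geometric multiplicity = 1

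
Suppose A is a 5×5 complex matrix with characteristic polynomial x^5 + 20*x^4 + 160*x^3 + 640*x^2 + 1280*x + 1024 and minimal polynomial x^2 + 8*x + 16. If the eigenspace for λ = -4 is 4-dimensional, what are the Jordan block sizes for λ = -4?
Block sizes for λ = -4: [2, 1, 1, 1]

Step 1 — from the characteristic polynomial, algebraic multiplicity of λ = -4 is 5. From dim ker(A − (-4)·I) = 4, there are exactly 4 Jordan blocks for λ = -4.
Step 2 — from the minimal polynomial, the factor (x + 4)^2 tells us the largest block for λ = -4 has size 2.
Step 3 — with total size 5, 4 blocks, and largest block 2, the block sizes (in nonincreasing order) are [2, 1, 1, 1].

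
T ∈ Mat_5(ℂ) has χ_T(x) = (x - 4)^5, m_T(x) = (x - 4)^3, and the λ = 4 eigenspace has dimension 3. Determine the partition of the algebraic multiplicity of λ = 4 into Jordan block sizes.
Block sizes for λ = 4: [3, 1, 1]

Step 1 — from the characteristic polynomial, algebraic multiplicity of λ = 4 is 5. From dim ker(T − (4)·I) = 3, there are exactly 3 Jordan blocks for λ = 4.
Step 2 — from the minimal polynomial, the factor (x − 4)^3 tells us the largest block for λ = 4 has size 3.
Step 3 — with total size 5, 3 blocks, and largest block 3, the block sizes (in nonincreasing order) are [3, 1, 1].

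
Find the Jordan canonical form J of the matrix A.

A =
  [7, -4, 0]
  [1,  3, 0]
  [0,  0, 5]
J_2(5) ⊕ J_1(5)

The characteristic polynomial is
  det(x·I − A) = x^3 - 15*x^2 + 75*x - 125 = (x - 5)^3

Eigenvalues and multiplicities (the geometric multiplicity of λ is n − rank(A − λI), which equals the number of Jordan blocks for λ):
  λ = 5: algebraic multiplicity = 3, geometric multiplicity = 2

Determining the block sizes for each eigenvalue:
  λ = 5: 2 blocks summing to 3 forces exactly one block of size 2 and the rest size 1 → block sizes [2, 1]

Assembling the blocks gives a Jordan form
J =
  [5, 1, 0]
  [0, 5, 0]
  [0, 0, 5]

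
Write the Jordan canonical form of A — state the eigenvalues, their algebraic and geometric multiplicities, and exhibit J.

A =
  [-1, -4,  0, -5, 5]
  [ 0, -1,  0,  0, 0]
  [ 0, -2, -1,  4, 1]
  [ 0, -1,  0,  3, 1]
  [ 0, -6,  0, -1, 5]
J_2(-1) ⊕ J_1(-1) ⊕ J_2(4)

The characteristic polynomial is
  det(x·I − A) = x^5 - 5*x^4 - 5*x^3 + 25*x^2 + 40*x + 16 = (x - 4)^2*(x + 1)^3

Eigenvalues and multiplicities (the geometric multiplicity of λ is n − rank(A − λI), which equals the number of Jordan blocks for λ):
  λ = -1: algebraic multiplicity = 3, geometric multiplicity = 2
  λ = 4: algebraic multiplicity = 2, geometric multiplicity = 1

Determining the block sizes for each eigenvalue:
  λ = -1: 2 blocks summing to 3 forces exactly one block of size 2 and the rest size 1 → block sizes [2, 1]
  λ = 4: one block (gm = 1), so the single block has size am = 2 → block sizes [2]

Assembling the blocks gives a Jordan form
J =
  [-1,  1,  0, 0, 0]
  [ 0, -1,  0, 0, 0]
  [ 0,  0, -1, 0, 0]
  [ 0,  0,  0, 4, 1]
  [ 0,  0,  0, 0, 4]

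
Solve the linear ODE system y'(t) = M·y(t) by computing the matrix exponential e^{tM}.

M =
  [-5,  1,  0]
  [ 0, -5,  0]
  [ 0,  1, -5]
e^{tM} =
  [exp(-5*t), t*exp(-5*t), 0]
  [0, exp(-5*t), 0]
  [0, t*exp(-5*t), exp(-5*t)]

Strategy: write M = P · J · P⁻¹ where J is a Jordan canonical form, so e^{tM} = P · e^{tJ} · P⁻¹, and e^{tJ} can be computed block-by-block.

M has Jordan form
J =
  [-5,  1,  0]
  [ 0, -5,  0]
  [ 0,  0, -5]
(up to reordering of blocks).

Per-block formulas:
  For a 2×2 Jordan block J_2(-5): exp(t · J_2(-5)) = e^(-5t)·(I + t·N), where N is the 2×2 nilpotent shift.
  For a 1×1 block at λ = -5: exp(t · [-5]) = [e^(-5t)].

After assembling e^{tJ} and conjugating by P, we get:

e^{tM} =
  [exp(-5*t), t*exp(-5*t), 0]
  [0, exp(-5*t), 0]
  [0, t*exp(-5*t), exp(-5*t)]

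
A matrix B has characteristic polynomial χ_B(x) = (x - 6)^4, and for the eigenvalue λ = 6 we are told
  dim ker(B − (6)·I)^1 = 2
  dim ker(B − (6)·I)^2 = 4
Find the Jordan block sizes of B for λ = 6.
Block sizes for λ = 6: [2, 2]

From the dimensions of kernels of powers, the number of Jordan blocks of size at least j is d_j − d_{j−1} where d_j = dim ker(N^j) (with d_0 = 0). Computing the differences gives [2, 2].
The number of blocks of size exactly k is (#blocks of size ≥ k) − (#blocks of size ≥ k + 1), so the partition is: 2 block(s) of size 2.
In nonincreasing order the block sizes are [2, 2].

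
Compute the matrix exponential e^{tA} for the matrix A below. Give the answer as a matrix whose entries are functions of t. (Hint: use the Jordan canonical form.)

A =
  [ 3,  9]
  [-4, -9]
e^{tA} =
  [6*t*exp(-3*t) + exp(-3*t), 9*t*exp(-3*t)]
  [-4*t*exp(-3*t), -6*t*exp(-3*t) + exp(-3*t)]

Strategy: write A = P · J · P⁻¹ where J is a Jordan canonical form, so e^{tA} = P · e^{tJ} · P⁻¹, and e^{tJ} can be computed block-by-block.

A has Jordan form
J =
  [-3,  1]
  [ 0, -3]
(up to reordering of blocks).

Per-block formulas:
  For a 2×2 Jordan block J_2(-3): exp(t · J_2(-3)) = e^(-3t)·(I + t·N), where N is the 2×2 nilpotent shift.

After assembling e^{tJ} and conjugating by P, we get:

e^{tA} =
  [6*t*exp(-3*t) + exp(-3*t), 9*t*exp(-3*t)]
  [-4*t*exp(-3*t), -6*t*exp(-3*t) + exp(-3*t)]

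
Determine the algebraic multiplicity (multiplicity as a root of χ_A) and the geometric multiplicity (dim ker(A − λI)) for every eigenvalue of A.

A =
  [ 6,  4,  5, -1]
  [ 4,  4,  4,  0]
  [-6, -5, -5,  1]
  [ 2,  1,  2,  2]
λ = 1: alg = 1, geom = 1; λ = 2: alg = 3, geom = 2

Step 1 — factor the characteristic polynomial to read off the algebraic multiplicities:
  χ_A(x) = (x - 2)^3*(x - 1)

Step 2 — compute geometric multiplicities via the rank-nullity identity g(λ) = n − rank(A − λI):
  rank(A − (1)·I) = 3, so dim ker(A − (1)·I) = n − 3 = 1
  rank(A − (2)·I) = 2, so dim ker(A − (2)·I) = n − 2 = 2

Summary:
  λ = 1: algebraic multiplicity = 1, geometric multiplicity = 1
  λ = 2: algebraic multiplicity = 3, geometric multiplicity = 2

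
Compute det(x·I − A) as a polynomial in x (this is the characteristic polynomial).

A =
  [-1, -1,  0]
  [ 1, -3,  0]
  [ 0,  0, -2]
x^3 + 6*x^2 + 12*x + 8

Expanding det(x·I − A) (e.g. by cofactor expansion or by noting that A is similar to its Jordan form J, which has the same characteristic polynomial as A) gives
  χ_A(x) = x^3 + 6*x^2 + 12*x + 8
which factors as (x + 2)^3. The eigenvalues (with algebraic multiplicities) are λ = -2 with multiplicity 3.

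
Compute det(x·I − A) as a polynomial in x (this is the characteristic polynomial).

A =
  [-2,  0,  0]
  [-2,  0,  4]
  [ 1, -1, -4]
x^3 + 6*x^2 + 12*x + 8

Expanding det(x·I − A) (e.g. by cofactor expansion or by noting that A is similar to its Jordan form J, which has the same characteristic polynomial as A) gives
  χ_A(x) = x^3 + 6*x^2 + 12*x + 8
which factors as (x + 2)^3. The eigenvalues (with algebraic multiplicities) are λ = -2 with multiplicity 3.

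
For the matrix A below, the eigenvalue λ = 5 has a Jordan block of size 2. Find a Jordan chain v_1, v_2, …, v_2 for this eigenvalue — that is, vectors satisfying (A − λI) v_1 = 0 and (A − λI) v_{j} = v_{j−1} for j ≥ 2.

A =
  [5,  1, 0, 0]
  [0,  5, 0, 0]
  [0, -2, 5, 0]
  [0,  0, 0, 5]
A Jordan chain for λ = 5 of length 2:
v_1 = (1, 0, -2, 0)ᵀ
v_2 = (0, 1, 0, 0)ᵀ

Let N = A − (5)·I. We want v_2 with N^2 v_2 = 0 but N^1 v_2 ≠ 0; then v_{j-1} := N · v_j for j = 2, …, 2.

Pick v_2 = (0, 1, 0, 0)ᵀ.
Then v_1 = N · v_2 = (1, 0, -2, 0)ᵀ.

Sanity check: (A − (5)·I) v_1 = (0, 0, 0, 0)ᵀ = 0. ✓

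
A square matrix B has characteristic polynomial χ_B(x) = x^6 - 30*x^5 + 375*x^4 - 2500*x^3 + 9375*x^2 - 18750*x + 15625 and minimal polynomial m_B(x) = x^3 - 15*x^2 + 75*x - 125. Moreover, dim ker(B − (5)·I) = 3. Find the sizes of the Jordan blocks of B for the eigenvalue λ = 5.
Block sizes for λ = 5: [3, 2, 1]

Step 1 — from the characteristic polynomial, algebraic multiplicity of λ = 5 is 6. From dim ker(B − (5)·I) = 3, there are exactly 3 Jordan blocks for λ = 5.
Step 2 — from the minimal polynomial, the factor (x − 5)^3 tells us the largest block for λ = 5 has size 3.
Step 3 — with total size 6, 3 blocks, and largest block 3, the block sizes (in nonincreasing order) are [3, 2, 1].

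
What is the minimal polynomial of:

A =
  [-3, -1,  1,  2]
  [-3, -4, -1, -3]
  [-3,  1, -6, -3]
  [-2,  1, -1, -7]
x^2 + 10*x + 25

The characteristic polynomial is χ_A(x) = (x + 5)^4, so the eigenvalues are known. The minimal polynomial is
  m_A(x) = Π_λ (x − λ)^{k_λ}
where k_λ is the size of the *largest* Jordan block for λ (equivalently, the smallest k with (A − λI)^k v = 0 for every generalised eigenvector v of λ).

  λ = -5: largest Jordan block has size 2, contributing (x + 5)^2

So m_A(x) = (x + 5)^2 = x^2 + 10*x + 25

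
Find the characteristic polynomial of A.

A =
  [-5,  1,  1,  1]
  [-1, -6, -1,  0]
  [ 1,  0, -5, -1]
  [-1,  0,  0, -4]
x^4 + 20*x^3 + 150*x^2 + 500*x + 625

Expanding det(x·I − A) (e.g. by cofactor expansion or by noting that A is similar to its Jordan form J, which has the same characteristic polynomial as A) gives
  χ_A(x) = x^4 + 20*x^3 + 150*x^2 + 500*x + 625
which factors as (x + 5)^4. The eigenvalues (with algebraic multiplicities) are λ = -5 with multiplicity 4.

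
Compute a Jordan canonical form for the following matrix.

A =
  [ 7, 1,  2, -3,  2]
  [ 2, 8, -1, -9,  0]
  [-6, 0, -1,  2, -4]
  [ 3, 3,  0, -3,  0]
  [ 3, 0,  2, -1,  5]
J_3(3) ⊕ J_1(3) ⊕ J_1(4)

The characteristic polynomial is
  det(x·I − A) = x^5 - 16*x^4 + 102*x^3 - 324*x^2 + 513*x - 324 = (x - 4)*(x - 3)^4

Eigenvalues and multiplicities (the geometric multiplicity of λ is n − rank(A − λI), which equals the number of Jordan blocks for λ):
  λ = 3: algebraic multiplicity = 4, geometric multiplicity = 2
  λ = 4: algebraic multiplicity = 1, geometric multiplicity = 1

Determining the block sizes for each eigenvalue:
  λ = 3: with am = 4 and gm = 2, the partition is not yet determined (e.g. several partitions of 4 into 2 parts exist). Let N = A − (3)·I. Computing rank(N^1) = 3, rank(N^2) = 2, rank(N^3) = 1; the number of blocks of size ≥ j is rank(N^{j−1}) − rank(N^j), giving [2, 1, 1]. So we have 1 block(s) of size 3, 1 block(s) of size 1 → block sizes [3, 1]
  λ = 4: one block (gm = 1), so the single block has size am = 1 → block sizes [1]

Assembling the blocks gives a Jordan form
J =
  [3, 1, 0, 0, 0]
  [0, 3, 1, 0, 0]
  [0, 0, 3, 0, 0]
  [0, 0, 0, 3, 0]
  [0, 0, 0, 0, 4]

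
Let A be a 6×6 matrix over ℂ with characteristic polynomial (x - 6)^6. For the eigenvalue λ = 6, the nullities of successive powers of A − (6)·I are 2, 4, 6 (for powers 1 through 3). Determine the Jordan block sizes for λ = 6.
Block sizes for λ = 6: [3, 3]

From the dimensions of kernels of powers, the number of Jordan blocks of size at least j is d_j − d_{j−1} where d_j = dim ker(N^j) (with d_0 = 0). Computing the differences gives [2, 2, 2].
The number of blocks of size exactly k is (#blocks of size ≥ k) − (#blocks of size ≥ k + 1), so the partition is: 2 block(s) of size 3.
In nonincreasing order the block sizes are [3, 3].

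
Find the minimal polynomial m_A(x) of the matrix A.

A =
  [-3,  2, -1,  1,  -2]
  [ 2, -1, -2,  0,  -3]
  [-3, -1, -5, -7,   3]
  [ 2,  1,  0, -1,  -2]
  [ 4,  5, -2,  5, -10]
x^3 + 12*x^2 + 48*x + 64

The characteristic polynomial is χ_A(x) = (x + 4)^5, so the eigenvalues are known. The minimal polynomial is
  m_A(x) = Π_λ (x − λ)^{k_λ}
where k_λ is the size of the *largest* Jordan block for λ (equivalently, the smallest k with (A − λI)^k v = 0 for every generalised eigenvector v of λ).

  λ = -4: largest Jordan block has size 3, contributing (x + 4)^3

So m_A(x) = (x + 4)^3 = x^3 + 12*x^2 + 48*x + 64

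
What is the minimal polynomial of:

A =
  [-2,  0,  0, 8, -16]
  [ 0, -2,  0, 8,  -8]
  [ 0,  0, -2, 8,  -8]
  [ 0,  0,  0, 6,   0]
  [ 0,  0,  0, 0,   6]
x^2 - 4*x - 12

The characteristic polynomial is χ_A(x) = (x - 6)^2*(x + 2)^3, so the eigenvalues are known. The minimal polynomial is
  m_A(x) = Π_λ (x − λ)^{k_λ}
where k_λ is the size of the *largest* Jordan block for λ (equivalently, the smallest k with (A − λI)^k v = 0 for every generalised eigenvector v of λ).

  λ = -2: largest Jordan block has size 1, contributing (x + 2)
  λ = 6: largest Jordan block has size 1, contributing (x − 6)

So m_A(x) = (x - 6)*(x + 2) = x^2 - 4*x - 12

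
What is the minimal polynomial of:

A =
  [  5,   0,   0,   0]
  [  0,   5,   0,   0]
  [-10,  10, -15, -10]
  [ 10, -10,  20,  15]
x^2 - 25

The characteristic polynomial is χ_A(x) = (x - 5)^3*(x + 5), so the eigenvalues are known. The minimal polynomial is
  m_A(x) = Π_λ (x − λ)^{k_λ}
where k_λ is the size of the *largest* Jordan block for λ (equivalently, the smallest k with (A − λI)^k v = 0 for every generalised eigenvector v of λ).

  λ = -5: largest Jordan block has size 1, contributing (x + 5)
  λ = 5: largest Jordan block has size 1, contributing (x − 5)

So m_A(x) = (x - 5)*(x + 5) = x^2 - 25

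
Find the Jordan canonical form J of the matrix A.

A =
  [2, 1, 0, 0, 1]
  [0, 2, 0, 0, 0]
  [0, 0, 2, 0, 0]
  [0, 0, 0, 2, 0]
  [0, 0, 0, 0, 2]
J_2(2) ⊕ J_1(2) ⊕ J_1(2) ⊕ J_1(2)

The characteristic polynomial is
  det(x·I − A) = x^5 - 10*x^4 + 40*x^3 - 80*x^2 + 80*x - 32 = (x - 2)^5

Eigenvalues and multiplicities (the geometric multiplicity of λ is n − rank(A − λI), which equals the number of Jordan blocks for λ):
  λ = 2: algebraic multiplicity = 5, geometric multiplicity = 4

Determining the block sizes for each eigenvalue:
  λ = 2: 4 blocks summing to 5 forces exactly one block of size 2 and the rest size 1 → block sizes [2, 1, 1, 1]

Assembling the blocks gives a Jordan form
J =
  [2, 1, 0, 0, 0]
  [0, 2, 0, 0, 0]
  [0, 0, 2, 0, 0]
  [0, 0, 0, 2, 0]
  [0, 0, 0, 0, 2]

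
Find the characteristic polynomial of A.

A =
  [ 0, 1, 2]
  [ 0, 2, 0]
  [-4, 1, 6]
x^3 - 8*x^2 + 20*x - 16

Expanding det(x·I − A) (e.g. by cofactor expansion or by noting that A is similar to its Jordan form J, which has the same characteristic polynomial as A) gives
  χ_A(x) = x^3 - 8*x^2 + 20*x - 16
which factors as (x - 4)*(x - 2)^2. The eigenvalues (with algebraic multiplicities) are λ = 2 with multiplicity 2, λ = 4 with multiplicity 1.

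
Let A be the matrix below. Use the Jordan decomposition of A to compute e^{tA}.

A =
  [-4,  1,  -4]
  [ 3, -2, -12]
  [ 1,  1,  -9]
e^{tA} =
  [t*exp(-5*t) + exp(-5*t), t*exp(-5*t), -4*t*exp(-5*t)]
  [3*t*exp(-5*t), 3*t*exp(-5*t) + exp(-5*t), -12*t*exp(-5*t)]
  [t*exp(-5*t), t*exp(-5*t), -4*t*exp(-5*t) + exp(-5*t)]

Strategy: write A = P · J · P⁻¹ where J is a Jordan canonical form, so e^{tA} = P · e^{tJ} · P⁻¹, and e^{tJ} can be computed block-by-block.

A has Jordan form
J =
  [-5,  1,  0]
  [ 0, -5,  0]
  [ 0,  0, -5]
(up to reordering of blocks).

Per-block formulas:
  For a 1×1 block at λ = -5: exp(t · [-5]) = [e^(-5t)].
  For a 2×2 Jordan block J_2(-5): exp(t · J_2(-5)) = e^(-5t)·(I + t·N), where N is the 2×2 nilpotent shift.

After assembling e^{tJ} and conjugating by P, we get:

e^{tA} =
  [t*exp(-5*t) + exp(-5*t), t*exp(-5*t), -4*t*exp(-5*t)]
  [3*t*exp(-5*t), 3*t*exp(-5*t) + exp(-5*t), -12*t*exp(-5*t)]
  [t*exp(-5*t), t*exp(-5*t), -4*t*exp(-5*t) + exp(-5*t)]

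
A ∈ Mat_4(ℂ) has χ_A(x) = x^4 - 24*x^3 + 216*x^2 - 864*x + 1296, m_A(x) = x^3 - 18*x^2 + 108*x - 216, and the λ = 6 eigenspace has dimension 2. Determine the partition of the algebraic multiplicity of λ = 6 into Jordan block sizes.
Block sizes for λ = 6: [3, 1]

Step 1 — from the characteristic polynomial, algebraic multiplicity of λ = 6 is 4. From dim ker(A − (6)·I) = 2, there are exactly 2 Jordan blocks for λ = 6.
Step 2 — from the minimal polynomial, the factor (x − 6)^3 tells us the largest block for λ = 6 has size 3.
Step 3 — with total size 4, 2 blocks, and largest block 3, the block sizes (in nonincreasing order) are [3, 1].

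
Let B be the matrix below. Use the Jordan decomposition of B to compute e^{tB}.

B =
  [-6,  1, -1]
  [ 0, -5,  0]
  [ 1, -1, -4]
e^{tB} =
  [-t*exp(-5*t) + exp(-5*t), t*exp(-5*t), -t*exp(-5*t)]
  [0, exp(-5*t), 0]
  [t*exp(-5*t), -t*exp(-5*t), t*exp(-5*t) + exp(-5*t)]

Strategy: write B = P · J · P⁻¹ where J is a Jordan canonical form, so e^{tB} = P · e^{tJ} · P⁻¹, and e^{tJ} can be computed block-by-block.

B has Jordan form
J =
  [-5,  1,  0]
  [ 0, -5,  0]
  [ 0,  0, -5]
(up to reordering of blocks).

Per-block formulas:
  For a 2×2 Jordan block J_2(-5): exp(t · J_2(-5)) = e^(-5t)·(I + t·N), where N is the 2×2 nilpotent shift.
  For a 1×1 block at λ = -5: exp(t · [-5]) = [e^(-5t)].

After assembling e^{tJ} and conjugating by P, we get:

e^{tB} =
  [-t*exp(-5*t) + exp(-5*t), t*exp(-5*t), -t*exp(-5*t)]
  [0, exp(-5*t), 0]
  [t*exp(-5*t), -t*exp(-5*t), t*exp(-5*t) + exp(-5*t)]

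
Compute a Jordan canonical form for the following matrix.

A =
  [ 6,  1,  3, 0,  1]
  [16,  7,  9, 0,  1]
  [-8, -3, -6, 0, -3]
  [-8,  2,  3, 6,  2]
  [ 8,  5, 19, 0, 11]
J_3(4) ⊕ J_1(6) ⊕ J_1(6)

The characteristic polynomial is
  det(x·I − A) = x^5 - 24*x^4 + 228*x^3 - 1072*x^2 + 2496*x - 2304 = (x - 6)^2*(x - 4)^3

Eigenvalues and multiplicities (the geometric multiplicity of λ is n − rank(A − λI), which equals the number of Jordan blocks for λ):
  λ = 4: algebraic multiplicity = 3, geometric multiplicity = 1
  λ = 6: algebraic multiplicity = 2, geometric multiplicity = 2

Determining the block sizes for each eigenvalue:
  λ = 4: one block (gm = 1), so the single block has size am = 3 → block sizes [3]
  λ = 6: gm = am = 2, so every block has size 1 → block sizes [1, 1]

Assembling the blocks gives a Jordan form
J =
  [4, 1, 0, 0, 0]
  [0, 4, 1, 0, 0]
  [0, 0, 4, 0, 0]
  [0, 0, 0, 6, 0]
  [0, 0, 0, 0, 6]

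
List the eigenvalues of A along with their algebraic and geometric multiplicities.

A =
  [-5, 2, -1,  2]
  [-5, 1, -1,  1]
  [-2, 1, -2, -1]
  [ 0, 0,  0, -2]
λ = -2: alg = 4, geom = 2

Step 1 — factor the characteristic polynomial to read off the algebraic multiplicities:
  χ_A(x) = (x + 2)^4

Step 2 — compute geometric multiplicities via the rank-nullity identity g(λ) = n − rank(A − λI):
  rank(A − (-2)·I) = 2, so dim ker(A − (-2)·I) = n − 2 = 2

Summary:
  λ = -2: algebraic multiplicity = 4, geometric multiplicity = 2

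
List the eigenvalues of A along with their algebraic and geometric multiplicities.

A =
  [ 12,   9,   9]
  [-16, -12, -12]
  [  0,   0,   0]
λ = 0: alg = 3, geom = 2

Step 1 — factor the characteristic polynomial to read off the algebraic multiplicities:
  χ_A(x) = x^3

Step 2 — compute geometric multiplicities via the rank-nullity identity g(λ) = n − rank(A − λI):
  rank(A − (0)·I) = 1, so dim ker(A − (0)·I) = n − 1 = 2

Summary:
  λ = 0: algebraic multiplicity = 3, geometric multiplicity = 2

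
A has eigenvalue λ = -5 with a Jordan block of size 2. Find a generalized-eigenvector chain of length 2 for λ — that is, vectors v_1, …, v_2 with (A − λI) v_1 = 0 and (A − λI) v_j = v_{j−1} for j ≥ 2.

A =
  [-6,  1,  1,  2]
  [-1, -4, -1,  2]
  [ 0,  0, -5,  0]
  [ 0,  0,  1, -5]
A Jordan chain for λ = -5 of length 2:
v_1 = (-1, -1, 0, 0)ᵀ
v_2 = (1, 0, 0, 0)ᵀ

Let N = A − (-5)·I. We want v_2 with N^2 v_2 = 0 but N^1 v_2 ≠ 0; then v_{j-1} := N · v_j for j = 2, …, 2.

Pick v_2 = (1, 0, 0, 0)ᵀ.
Then v_1 = N · v_2 = (-1, -1, 0, 0)ᵀ.

Sanity check: (A − (-5)·I) v_1 = (0, 0, 0, 0)ᵀ = 0. ✓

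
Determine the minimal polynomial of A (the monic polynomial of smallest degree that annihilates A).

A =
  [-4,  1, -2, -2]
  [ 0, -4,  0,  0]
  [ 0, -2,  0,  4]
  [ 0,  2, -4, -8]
x^2 + 8*x + 16

The characteristic polynomial is χ_A(x) = (x + 4)^4, so the eigenvalues are known. The minimal polynomial is
  m_A(x) = Π_λ (x − λ)^{k_λ}
where k_λ is the size of the *largest* Jordan block for λ (equivalently, the smallest k with (A − λI)^k v = 0 for every generalised eigenvector v of λ).

  λ = -4: largest Jordan block has size 2, contributing (x + 4)^2

So m_A(x) = (x + 4)^2 = x^2 + 8*x + 16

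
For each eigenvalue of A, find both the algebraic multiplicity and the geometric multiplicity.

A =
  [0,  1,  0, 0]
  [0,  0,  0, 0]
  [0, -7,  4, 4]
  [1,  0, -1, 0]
λ = 0: alg = 2, geom = 1; λ = 2: alg = 2, geom = 1

Step 1 — factor the characteristic polynomial to read off the algebraic multiplicities:
  χ_A(x) = x^2*(x - 2)^2

Step 2 — compute geometric multiplicities via the rank-nullity identity g(λ) = n − rank(A − λI):
  rank(A − (0)·I) = 3, so dim ker(A − (0)·I) = n − 3 = 1
  rank(A − (2)·I) = 3, so dim ker(A − (2)·I) = n − 3 = 1

Summary:
  λ = 0: algebraic multiplicity = 2, geometric multiplicity = 1
  λ = 2: algebraic multiplicity = 2, geometric multiplicity = 1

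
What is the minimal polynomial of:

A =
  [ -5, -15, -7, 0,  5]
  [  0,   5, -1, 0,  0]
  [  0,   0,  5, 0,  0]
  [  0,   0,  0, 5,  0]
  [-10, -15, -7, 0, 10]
x^3 - 10*x^2 + 25*x

The characteristic polynomial is χ_A(x) = x*(x - 5)^4, so the eigenvalues are known. The minimal polynomial is
  m_A(x) = Π_λ (x − λ)^{k_λ}
where k_λ is the size of the *largest* Jordan block for λ (equivalently, the smallest k with (A − λI)^k v = 0 for every generalised eigenvector v of λ).

  λ = 0: largest Jordan block has size 1, contributing (x − 0)
  λ = 5: largest Jordan block has size 2, contributing (x − 5)^2

So m_A(x) = x*(x - 5)^2 = x^3 - 10*x^2 + 25*x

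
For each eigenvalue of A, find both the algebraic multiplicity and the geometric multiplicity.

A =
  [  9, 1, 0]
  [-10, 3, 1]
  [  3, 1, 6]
λ = 6: alg = 3, geom = 1

Step 1 — factor the characteristic polynomial to read off the algebraic multiplicities:
  χ_A(x) = (x - 6)^3

Step 2 — compute geometric multiplicities via the rank-nullity identity g(λ) = n − rank(A − λI):
  rank(A − (6)·I) = 2, so dim ker(A − (6)·I) = n − 2 = 1

Summary:
  λ = 6: algebraic multiplicity = 3, geometric multiplicity = 1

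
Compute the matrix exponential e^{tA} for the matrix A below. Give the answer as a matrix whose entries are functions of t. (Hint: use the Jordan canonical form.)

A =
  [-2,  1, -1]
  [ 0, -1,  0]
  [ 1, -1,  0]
e^{tA} =
  [-t*exp(-t) + exp(-t), t*exp(-t), -t*exp(-t)]
  [0, exp(-t), 0]
  [t*exp(-t), -t*exp(-t), t*exp(-t) + exp(-t)]

Strategy: write A = P · J · P⁻¹ where J is a Jordan canonical form, so e^{tA} = P · e^{tJ} · P⁻¹, and e^{tJ} can be computed block-by-block.

A has Jordan form
J =
  [-1,  1,  0]
  [ 0, -1,  0]
  [ 0,  0, -1]
(up to reordering of blocks).

Per-block formulas:
  For a 1×1 block at λ = -1: exp(t · [-1]) = [e^(-1t)].
  For a 2×2 Jordan block J_2(-1): exp(t · J_2(-1)) = e^(-1t)·(I + t·N), where N is the 2×2 nilpotent shift.

After assembling e^{tJ} and conjugating by P, we get:

e^{tA} =
  [-t*exp(-t) + exp(-t), t*exp(-t), -t*exp(-t)]
  [0, exp(-t), 0]
  [t*exp(-t), -t*exp(-t), t*exp(-t) + exp(-t)]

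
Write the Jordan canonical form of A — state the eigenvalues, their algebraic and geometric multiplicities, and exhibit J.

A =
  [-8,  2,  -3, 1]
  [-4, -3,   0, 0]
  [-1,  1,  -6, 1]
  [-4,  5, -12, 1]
J_2(-5) ⊕ J_2(-3)

The characteristic polynomial is
  det(x·I − A) = x^4 + 16*x^3 + 94*x^2 + 240*x + 225 = (x + 3)^2*(x + 5)^2

Eigenvalues and multiplicities (the geometric multiplicity of λ is n − rank(A − λI), which equals the number of Jordan blocks for λ):
  λ = -5: algebraic multiplicity = 2, geometric multiplicity = 1
  λ = -3: algebraic multiplicity = 2, geometric multiplicity = 1

Determining the block sizes for each eigenvalue:
  λ = -5: one block (gm = 1), so the single block has size am = 2 → block sizes [2]
  λ = -3: one block (gm = 1), so the single block has size am = 2 → block sizes [2]

Assembling the blocks gives a Jordan form
J =
  [-5,  1,  0,  0]
  [ 0, -5,  0,  0]
  [ 0,  0, -3,  1]
  [ 0,  0,  0, -3]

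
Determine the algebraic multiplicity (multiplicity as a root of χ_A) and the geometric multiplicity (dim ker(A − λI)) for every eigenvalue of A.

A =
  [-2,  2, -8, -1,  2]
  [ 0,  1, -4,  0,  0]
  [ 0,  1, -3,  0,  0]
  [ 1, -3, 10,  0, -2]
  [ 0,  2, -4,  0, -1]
λ = -1: alg = 5, geom = 3

Step 1 — factor the characteristic polynomial to read off the algebraic multiplicities:
  χ_A(x) = (x + 1)^5

Step 2 — compute geometric multiplicities via the rank-nullity identity g(λ) = n − rank(A − λI):
  rank(A − (-1)·I) = 2, so dim ker(A − (-1)·I) = n − 2 = 3

Summary:
  λ = -1: algebraic multiplicity = 5, geometric multiplicity = 3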